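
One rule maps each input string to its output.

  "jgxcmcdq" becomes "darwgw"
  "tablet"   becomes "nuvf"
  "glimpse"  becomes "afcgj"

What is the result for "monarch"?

What's happening: delete the last 2 characters, then shift every letter 6 places backward in the alphabet (wrapping around).
On "monarch": the first step gives "monar", and the second then gives "gihul".

gihul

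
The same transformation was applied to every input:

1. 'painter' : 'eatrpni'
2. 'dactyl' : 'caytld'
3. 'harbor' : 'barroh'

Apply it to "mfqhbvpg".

fbvqpmhg

Looking at the pairs, the operation is to sort the characters into reverse alphabetical order, then move the last 2 characters to the front (rotate right by 2).
On "mfqhbvpg": the first step gives "vqpmhgfb", and the second then gives "fbvqpmhg".
(Check on "dactyl": → "ytldca" → "caytld" ✓)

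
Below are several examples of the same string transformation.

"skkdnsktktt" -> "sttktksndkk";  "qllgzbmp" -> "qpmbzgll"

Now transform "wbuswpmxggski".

In each case the input is transformed by: move the first character to the end, then reverse the string.
Working it through for "wbuswpmxggski": intermediate "buswpmxggskiw", final "wiksggxmpwsub".

wiksggxmpwsub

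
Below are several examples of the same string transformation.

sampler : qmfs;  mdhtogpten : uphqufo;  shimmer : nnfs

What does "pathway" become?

The rule is to delete the first 3 characters, then shift every letter 1 place forward in the alphabet (wrapping around).
"pathway" → "hway" → "ixbz".

ixbz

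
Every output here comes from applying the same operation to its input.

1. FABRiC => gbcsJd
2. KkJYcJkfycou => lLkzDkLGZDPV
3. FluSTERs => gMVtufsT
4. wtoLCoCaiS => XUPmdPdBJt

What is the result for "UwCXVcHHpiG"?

Looking at the pairs, the operation is to shift every letter 1 place forward in the alphabet (wrapping around), then flip the case of every letter.
On "UwCXVcHHpiG": the first step gives "VxDYWdIIqjH", and the second then gives "vXdywDiiQJh".

vXdywDiiQJh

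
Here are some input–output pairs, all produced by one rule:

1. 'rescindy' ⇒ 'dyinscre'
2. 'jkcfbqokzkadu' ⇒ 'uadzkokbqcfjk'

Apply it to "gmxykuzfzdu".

uzdzfkuxygm

Looking at the pairs, the operation is to swap each adjacent pair of characters (1↔2, 3↔4, ...), then reverse the string.
Starting from "gmxykuzfzdu": after the first operation, "mgyxukfzdzu"; after the second, "uzdzfkuxygm".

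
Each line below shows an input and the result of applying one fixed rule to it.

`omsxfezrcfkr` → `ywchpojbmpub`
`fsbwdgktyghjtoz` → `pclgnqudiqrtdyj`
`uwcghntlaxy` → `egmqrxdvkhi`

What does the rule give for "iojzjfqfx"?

The pattern: shift every letter 10 places forward in the alphabet (wrapping around).
Doing the same to "iojzjfqfx": "sytjtpaph".

sytjtpaph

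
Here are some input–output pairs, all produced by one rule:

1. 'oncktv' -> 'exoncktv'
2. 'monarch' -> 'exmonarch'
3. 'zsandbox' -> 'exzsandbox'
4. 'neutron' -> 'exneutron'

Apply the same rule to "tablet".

extablet

Each output is the input with this applied: prepend "ex".
For "tablet" the result is "extablet".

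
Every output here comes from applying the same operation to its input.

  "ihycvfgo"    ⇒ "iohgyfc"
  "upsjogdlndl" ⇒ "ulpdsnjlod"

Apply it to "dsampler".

The rule is to take characters alternately from the front and the back (1st, last, 2nd, 2nd-last, ...), then delete the last character.
Applying both steps to "dsampler": "drsealmp", then "drsealm".

drsealm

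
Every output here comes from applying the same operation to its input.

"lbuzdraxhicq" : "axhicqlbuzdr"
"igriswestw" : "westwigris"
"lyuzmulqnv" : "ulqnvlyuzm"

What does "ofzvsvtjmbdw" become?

tjmbdwofzvsv

The pattern: swap the front and back halves of the string.
Applying that to "ofzvsvtjmbdw" gives "tjmbdwofzvsv".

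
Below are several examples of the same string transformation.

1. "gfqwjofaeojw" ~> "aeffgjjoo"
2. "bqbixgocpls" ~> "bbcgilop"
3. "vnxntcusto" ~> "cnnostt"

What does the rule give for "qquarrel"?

aelqq

The rule is to sort the characters into alphabetical order, then delete the last 3 characters.
"qquarrel" → "aelqqrru" → "aelqq".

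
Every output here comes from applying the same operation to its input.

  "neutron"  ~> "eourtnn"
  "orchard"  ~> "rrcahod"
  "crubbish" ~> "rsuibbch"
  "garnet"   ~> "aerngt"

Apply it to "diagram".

What's happening: take characters alternately from the front and the back (1st, last, 2nd, 2nd-last, ...), then move the first 2 characters to the end (rotate left by 2).
Applying both steps to "diagram": "dmiaarg", then "iaargdm".

iaargdm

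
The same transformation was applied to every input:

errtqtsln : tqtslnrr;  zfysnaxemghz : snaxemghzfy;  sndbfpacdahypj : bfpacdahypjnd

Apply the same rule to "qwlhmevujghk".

In each case the input is transformed by: delete the first character, then move the first 2 characters to the end (rotate left by 2).
On "qwlhmevujghk": the first step gives "wlhmevujghk", and the second then gives "hmevujghkwl".

hmevujghkwl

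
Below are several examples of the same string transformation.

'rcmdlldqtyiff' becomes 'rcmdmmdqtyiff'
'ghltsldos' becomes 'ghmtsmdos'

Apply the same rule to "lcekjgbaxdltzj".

What's happening: replace every "l" with "m".
So "lcekjgbaxdltzj" becomes "mcekjgbaxdmtzj".

mcekjgbaxdmtzj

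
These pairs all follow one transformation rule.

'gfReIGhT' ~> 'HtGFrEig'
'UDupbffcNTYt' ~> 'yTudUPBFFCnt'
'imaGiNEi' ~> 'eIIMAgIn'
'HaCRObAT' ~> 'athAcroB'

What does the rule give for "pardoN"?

The pattern: flip the case of every letter, then move the last 2 characters to the front (rotate right by 2).
Applying both steps to "pardoN": "PARDOn", then "OnPARD".
(Check on "HaCRObAT": → "hAcroBat" → "athAcroB" ✓)

OnPARD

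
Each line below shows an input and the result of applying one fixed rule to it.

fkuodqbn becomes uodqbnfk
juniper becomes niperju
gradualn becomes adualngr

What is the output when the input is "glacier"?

aciergl

In each case the input is transformed by: move the first 2 characters to the end (rotate left by 2).
On "glacier" that produces "aciergl".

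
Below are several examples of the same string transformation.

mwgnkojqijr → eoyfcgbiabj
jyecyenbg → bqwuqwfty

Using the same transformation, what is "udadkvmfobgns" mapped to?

mvsvcnexgtyfk

The transformation: shift every letter 8 places backward in the alphabet (wrapping around).
"udadkvmfobgns" → "mvsvcnexgtyfk".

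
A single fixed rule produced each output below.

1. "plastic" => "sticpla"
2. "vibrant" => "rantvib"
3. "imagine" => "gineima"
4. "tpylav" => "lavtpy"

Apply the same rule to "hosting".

tinghos

In each case the input is transformed by: move the first 3 characters to the end (rotate left by 3).
For "hosting" the result is "tinghos".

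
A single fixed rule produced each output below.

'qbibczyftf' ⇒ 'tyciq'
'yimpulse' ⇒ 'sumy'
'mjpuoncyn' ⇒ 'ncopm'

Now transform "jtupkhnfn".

nnkuj

The pattern: keep every other character starting from the first (positions 1st, 3rd, 5th, ...), then reverse the string.
On "jtupkhnfn": the first step gives "juknn", and the second then gives "nnkuj".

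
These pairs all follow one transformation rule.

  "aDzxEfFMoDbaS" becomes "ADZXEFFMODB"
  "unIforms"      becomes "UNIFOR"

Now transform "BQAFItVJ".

BQAFIT

In each case the input is transformed by: delete the last 2 characters, then convert every letter to uppercase.
Starting from "BQAFItVJ": after the first operation, "BQAFIt"; after the second, "BQAFIT".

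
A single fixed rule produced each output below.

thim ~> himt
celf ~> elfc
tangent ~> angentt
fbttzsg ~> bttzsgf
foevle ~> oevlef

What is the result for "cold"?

Rule — move the first character to the end.
"cold" → "oldc".

oldc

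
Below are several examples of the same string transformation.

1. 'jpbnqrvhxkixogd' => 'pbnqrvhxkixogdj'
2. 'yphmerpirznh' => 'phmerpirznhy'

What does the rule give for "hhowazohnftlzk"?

howazohnftlzkh

The pattern: move the first character to the end.
For "hhowazohnftlzk" the result is "howazohnftlzkh".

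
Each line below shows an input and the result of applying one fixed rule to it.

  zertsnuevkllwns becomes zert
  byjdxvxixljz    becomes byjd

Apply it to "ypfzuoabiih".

ypfz

The transformation: keep only the first 4 characters.
So "ypfzuoabiih" becomes "ypfz".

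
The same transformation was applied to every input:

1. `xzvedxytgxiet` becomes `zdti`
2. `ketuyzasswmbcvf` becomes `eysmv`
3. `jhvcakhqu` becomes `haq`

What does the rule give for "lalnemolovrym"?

aelr

Looking at the pairs, the operation is to keep one character in every 3, starting at position 2 (positions 2nd, 5th, 8th, ...).
"lalnemolovrym" → "aelr".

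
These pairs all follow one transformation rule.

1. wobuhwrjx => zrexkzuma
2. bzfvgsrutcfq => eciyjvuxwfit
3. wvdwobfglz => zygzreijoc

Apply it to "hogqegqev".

The pattern: shift every letter 3 places forward in the alphabet (wrapping around).
Applying that to "hogqegqev" gives "krjthjthy".

krjthjthy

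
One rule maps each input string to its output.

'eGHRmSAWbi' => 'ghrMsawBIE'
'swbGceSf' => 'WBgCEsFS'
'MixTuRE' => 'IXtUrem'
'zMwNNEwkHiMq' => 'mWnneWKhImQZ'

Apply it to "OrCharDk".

RcHARdKo

Each output is the input with this applied: move the first character to the end, then flip the case of every letter.
Applying both steps to "OrCharDk": "rCharDkO", then "RcHARdKo".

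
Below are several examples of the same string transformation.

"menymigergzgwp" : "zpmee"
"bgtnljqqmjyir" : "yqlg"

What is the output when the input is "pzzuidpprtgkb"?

zpig

The transformation: keep one character in every 3, starting at position 2 (positions 2nd, 5th, 8th, ...), then sort the characters into reverse alphabetical order.
"pzzuidpprtgkb" → "zipg" → "zpig".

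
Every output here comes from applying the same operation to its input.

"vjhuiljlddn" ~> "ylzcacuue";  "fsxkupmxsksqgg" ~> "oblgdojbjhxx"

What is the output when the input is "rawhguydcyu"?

nyxlputpl

In each case the input is transformed by: delete the first 2 characters, then shift every letter 9 places backward in the alphabet (wrapping around).
"rawhguydcyu" → "whguydcyu" → "nyxlputpl".
(Check on "vjhuiljlddn": → "huiljlddn" → "ylzcacuue" ✓)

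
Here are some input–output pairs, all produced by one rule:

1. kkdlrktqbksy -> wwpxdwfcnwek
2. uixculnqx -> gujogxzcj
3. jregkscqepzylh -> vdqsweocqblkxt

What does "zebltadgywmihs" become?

Each output is the input with this applied: shift every letter 12 places forward in the alphabet (wrapping around).
"zebltadgywmihs" → "lqnxfmpskiyute".

lqnxfmpskiyute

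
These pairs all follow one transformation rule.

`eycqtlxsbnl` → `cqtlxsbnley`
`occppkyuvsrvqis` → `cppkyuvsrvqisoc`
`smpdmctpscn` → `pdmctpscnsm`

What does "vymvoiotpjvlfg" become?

Each output is the input with this applied: move the first 2 characters to the end (rotate left by 2).
"vymvoiotpjvlfg" → "mvoiotpjvlfgvy".

mvoiotpjvlfgvy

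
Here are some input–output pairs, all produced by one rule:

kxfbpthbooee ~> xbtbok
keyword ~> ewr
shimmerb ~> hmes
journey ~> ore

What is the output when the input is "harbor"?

Each output is the input with this applied: swap the first and last characters, then keep every other character starting from the second (positions 2nd, 4th, 6th, ...).
For "harbor" the result is "abh".

abh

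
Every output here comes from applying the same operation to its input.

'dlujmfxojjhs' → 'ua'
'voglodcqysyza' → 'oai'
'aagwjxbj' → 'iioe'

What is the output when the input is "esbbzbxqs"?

Each output is the input with this applied: shift every letter 8 places forward in the alphabet (wrapping around), then keep only the vowels.
On "esbbzbxqs": the first step gives "majjhjfya", and the second then gives "aa".

aa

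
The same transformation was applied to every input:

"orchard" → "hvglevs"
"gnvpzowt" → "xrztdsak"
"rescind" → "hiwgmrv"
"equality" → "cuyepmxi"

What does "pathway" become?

In each case the input is transformed by: swap the first and last characters, then shift every letter 4 places forward in the alphabet (wrapping around).
Working it through for "pathway": intermediate "yathwap", final "cexlaet".

cexlaet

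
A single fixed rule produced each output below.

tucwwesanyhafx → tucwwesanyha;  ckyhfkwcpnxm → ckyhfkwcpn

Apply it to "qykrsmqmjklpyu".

qykrsmqmjklp

What's happening: delete the last 2 characters.
On "qykrsmqmjklpyu" that produces "qykrsmqmjklp".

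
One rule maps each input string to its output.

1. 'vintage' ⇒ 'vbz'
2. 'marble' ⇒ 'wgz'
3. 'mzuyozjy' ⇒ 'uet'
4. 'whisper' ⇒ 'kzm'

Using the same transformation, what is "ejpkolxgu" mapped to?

sbp

Each output is the input with this applied: shift every letter 5 places backward in the alphabet (wrapping around), then keep only the last 3 characters.
For "ejpkolxgu", step one produces "zekfjgsbp"; step two turns that into "sbp".
(Check on "marble": → "hvmwgz" → "wgz" ✓)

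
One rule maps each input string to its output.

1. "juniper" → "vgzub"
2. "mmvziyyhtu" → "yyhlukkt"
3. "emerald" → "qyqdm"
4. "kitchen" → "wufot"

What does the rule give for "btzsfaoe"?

Each output is the input with this applied: delete the last 2 characters, then shift every letter 12 places forward in the alphabet (wrapping around).
For "btzsfaoe", step one produces "btzsfa"; step two turns that into "nflerm".

nflerm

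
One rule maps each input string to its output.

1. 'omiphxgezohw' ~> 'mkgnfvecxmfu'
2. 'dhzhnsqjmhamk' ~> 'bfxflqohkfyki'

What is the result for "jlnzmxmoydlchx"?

hjlxkvkmwbjafv

The transformation: shift every letter 2 places backward in the alphabet (wrapping around).
For "jlnzmxmoydlchx" the result is "hjlxkvkmwbjafv".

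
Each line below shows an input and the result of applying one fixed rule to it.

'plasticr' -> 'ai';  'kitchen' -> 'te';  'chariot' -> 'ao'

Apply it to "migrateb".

Looking at the pairs, the operation is to keep one character in every 3, starting at position 3 (positions 3rd, 6th, 9th, ...).
"migrateb" → "gt".

gt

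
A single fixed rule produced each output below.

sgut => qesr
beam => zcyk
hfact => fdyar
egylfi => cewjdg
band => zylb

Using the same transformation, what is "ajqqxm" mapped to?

yhoovk

In each case the input is transformed by: shift every letter 2 places backward in the alphabet (wrapping around).
Applying that to "ajqqxm" gives "yhoovk".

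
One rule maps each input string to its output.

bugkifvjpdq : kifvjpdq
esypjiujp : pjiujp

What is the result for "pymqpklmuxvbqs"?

The rule is to delete the first 3 characters.
"pymqpklmuxvbqs" → "qpklmuxvbqs".

qpklmuxvbqs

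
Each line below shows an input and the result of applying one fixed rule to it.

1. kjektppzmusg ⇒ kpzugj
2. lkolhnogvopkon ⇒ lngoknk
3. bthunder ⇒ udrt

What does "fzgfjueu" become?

fuuz

The pattern: move the first 3 characters to the end (rotate left by 3), then keep every other character starting from the first (positions 1st, 3rd, 5th, ...).
"fzgfjueu" → "fjueufzg" → "fuuz".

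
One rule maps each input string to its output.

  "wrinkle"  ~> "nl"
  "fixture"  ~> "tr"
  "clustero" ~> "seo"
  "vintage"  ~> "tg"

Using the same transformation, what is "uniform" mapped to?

fr

What's happening: delete the first 2 characters, then keep every other character starting from the second (positions 2nd, 4th, 6th, ...).
Applying that to "uniform" gives "fr".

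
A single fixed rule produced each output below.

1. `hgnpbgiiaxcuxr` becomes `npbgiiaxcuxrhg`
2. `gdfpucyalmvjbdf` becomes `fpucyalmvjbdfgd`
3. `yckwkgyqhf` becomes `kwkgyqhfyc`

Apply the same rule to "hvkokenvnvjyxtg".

The rule is to move the first 2 characters to the end (rotate left by 2).
For "hvkokenvnvjyxtg" the result is "kokenvnvjyxtghv".

kokenvnvjyxtghv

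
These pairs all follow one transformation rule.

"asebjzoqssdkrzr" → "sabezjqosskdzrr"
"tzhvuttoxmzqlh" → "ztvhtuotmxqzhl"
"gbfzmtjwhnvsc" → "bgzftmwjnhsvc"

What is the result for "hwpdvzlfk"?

The rule is to swap each adjacent pair of characters (1↔2, 3↔4, ...).
So "hwpdvzlfk" becomes "whdpzvflk".

whdpzvflk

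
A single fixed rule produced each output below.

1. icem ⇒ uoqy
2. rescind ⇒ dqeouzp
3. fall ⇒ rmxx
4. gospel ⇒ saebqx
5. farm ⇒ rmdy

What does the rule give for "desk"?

pqew

Each output is the input with this applied: shift every letter 12 places forward in the alphabet (wrapping around).
Applying that to "desk" gives "pqew".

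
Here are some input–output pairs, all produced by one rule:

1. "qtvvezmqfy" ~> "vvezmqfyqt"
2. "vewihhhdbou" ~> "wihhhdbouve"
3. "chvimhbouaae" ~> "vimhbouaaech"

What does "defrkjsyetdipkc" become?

The rule is to move the first 2 characters to the end (rotate left by 2).
Doing the same to "defrkjsyetdipkc": "frkjsyetdipkcde".

frkjsyetdipkcde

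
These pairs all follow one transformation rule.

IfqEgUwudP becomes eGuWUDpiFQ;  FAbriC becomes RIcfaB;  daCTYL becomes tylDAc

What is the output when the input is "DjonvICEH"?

The rule is to flip the case of every letter, then move the first 3 characters to the end (rotate left by 3).
Starting from "DjonvICEH": after the first operation, "dJONViceh"; after the second, "NVicehdJO".
(Check on "IfqEgUwudP": → "iFQeGuWUDp" → "eGuWUDpiFQ" ✓)

NVicehdJO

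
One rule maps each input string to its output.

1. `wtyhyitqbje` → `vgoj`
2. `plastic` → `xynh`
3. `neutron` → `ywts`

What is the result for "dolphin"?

The rule is to shift every letter 5 places forward in the alphabet (wrapping around), then keep only the last 4 characters.
Applying both steps to "dolphin": "itqumns", then "umns".

umns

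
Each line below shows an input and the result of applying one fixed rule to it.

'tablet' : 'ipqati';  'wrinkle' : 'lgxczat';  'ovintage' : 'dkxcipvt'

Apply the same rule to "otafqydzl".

The rule is to shift every letter 11 places backward in the alphabet (wrapping around).
For "otafqydzl" the result is "dipufnsoa".

dipufnsoa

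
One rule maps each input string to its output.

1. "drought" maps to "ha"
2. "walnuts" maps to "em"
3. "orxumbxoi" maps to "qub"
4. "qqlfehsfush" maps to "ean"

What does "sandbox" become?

gh

Rule — keep one character in every 3, starting at position 3 (positions 3rd, 6th, 9th, ...), then shift every letter 7 places backward in the alphabet (wrapping around).
Starting from "sandbox": after the first operation, "no"; after the second, "gh".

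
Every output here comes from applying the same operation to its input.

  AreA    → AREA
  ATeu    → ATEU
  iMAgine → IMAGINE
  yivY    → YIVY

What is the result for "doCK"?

Looking at the pairs, the operation is to convert every letter to uppercase.
Applying that to "doCK" gives "DOCK".

DOCK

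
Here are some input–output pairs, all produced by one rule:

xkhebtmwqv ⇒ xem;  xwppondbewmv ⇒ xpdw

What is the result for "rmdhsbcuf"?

rhc

Rule — move the last 2 characters to the front (rotate right by 2), then keep one character in every 3, starting at position 3 (positions 3rd, 6th, 9th, ...).
"rmdhsbcuf" → "ufrmdhsbc" → "rhc".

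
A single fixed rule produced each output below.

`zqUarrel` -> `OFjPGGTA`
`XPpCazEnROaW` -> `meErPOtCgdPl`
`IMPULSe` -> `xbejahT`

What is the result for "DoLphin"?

sDaEWXC

The pattern: flip the case of every letter, then shift every letter 11 places backward in the alphabet (wrapping around).
On "DoLphin" that produces "sDaEWXC".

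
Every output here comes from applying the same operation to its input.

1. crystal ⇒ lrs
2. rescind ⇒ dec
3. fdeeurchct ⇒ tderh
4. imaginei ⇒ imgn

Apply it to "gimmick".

kim

The pattern: move the last 2 characters to the front (rotate right by 2), then keep every other character starting from the second (positions 2nd, 4th, 6th, ...).
So "gimmick" becomes "kim".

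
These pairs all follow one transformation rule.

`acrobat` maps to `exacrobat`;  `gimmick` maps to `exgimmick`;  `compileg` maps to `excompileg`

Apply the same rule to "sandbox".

exsandbox

The pattern: prepend "ex".
So "sandbox" becomes "exsandbox".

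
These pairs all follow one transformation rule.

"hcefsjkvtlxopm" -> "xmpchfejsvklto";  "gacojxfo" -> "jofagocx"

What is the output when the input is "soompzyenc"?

ycnosmozpe

What's happening: swap each adjacent pair of characters (1↔2, 3↔4, ...), then move the last 3 characters to the front (rotate right by 3).
On "soompzyenc": the first step gives "osmozpeycn", and the second then gives "ycnosmozpe".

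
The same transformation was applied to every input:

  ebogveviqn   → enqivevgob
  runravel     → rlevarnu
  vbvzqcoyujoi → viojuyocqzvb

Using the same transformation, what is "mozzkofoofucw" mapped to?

mwcufoofokzzo

The pattern: move the first character to the end, then reverse the string.
Applying both steps to "mozzkofoofucw": "ozzkofoofucwm", then "mwcufoofokzzo".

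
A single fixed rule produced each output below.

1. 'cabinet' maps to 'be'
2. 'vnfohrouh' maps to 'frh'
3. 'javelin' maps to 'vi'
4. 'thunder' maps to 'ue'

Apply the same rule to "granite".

at

Each output is the input with this applied: keep one character in every 3, starting at position 3 (positions 3rd, 6th, 9th, ...).
So "granite" becomes "at".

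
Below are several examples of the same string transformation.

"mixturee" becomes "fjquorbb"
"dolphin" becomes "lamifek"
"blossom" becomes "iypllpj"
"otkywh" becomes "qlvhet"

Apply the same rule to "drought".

In each case the input is transformed by: swap each adjacent pair of characters (1↔2, 3↔4, ...), then shift every letter 3 places backward in the alphabet (wrapping around).
On "drought": the first step gives "rduohgt", and the second then gives "oarledq".

oarledq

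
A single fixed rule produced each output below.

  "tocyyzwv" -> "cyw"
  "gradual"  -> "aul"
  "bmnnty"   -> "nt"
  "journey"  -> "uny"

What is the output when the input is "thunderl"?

In each case the input is transformed by: keep every other character starting from the first (positions 1st, 3rd, 5th, ...), then delete the first character.
Working it through for "thunderl": intermediate "tudr", final "udr".
(Check on "bmnnty": → "bnt" → "nt" ✓)

udr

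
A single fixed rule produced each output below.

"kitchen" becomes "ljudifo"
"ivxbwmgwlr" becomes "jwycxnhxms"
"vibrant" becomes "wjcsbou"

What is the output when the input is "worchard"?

The transformation: shift every letter 1 place forward in the alphabet (wrapping around).
On "worchard" that produces "xpsdibse".

xpsdibse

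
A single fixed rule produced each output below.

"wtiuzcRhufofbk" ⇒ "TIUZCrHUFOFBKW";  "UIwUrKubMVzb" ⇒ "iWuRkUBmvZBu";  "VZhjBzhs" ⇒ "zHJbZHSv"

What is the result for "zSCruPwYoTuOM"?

Looking at the pairs, the operation is to flip the case of every letter, then move the first character to the end.
On "zSCruPwYoTuOM": the first step gives "ZscRUpWyOtUom", and the second then gives "scRUpWyOtUomZ".

scRUpWyOtUomZ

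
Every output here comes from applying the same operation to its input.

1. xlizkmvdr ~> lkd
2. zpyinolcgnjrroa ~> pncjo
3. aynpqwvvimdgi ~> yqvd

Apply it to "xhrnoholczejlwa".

holew

Rule — keep one character in every 3, starting at position 2 (positions 2nd, 5th, 8th, ...).
So "xhrnoholczejlwa" becomes "holew".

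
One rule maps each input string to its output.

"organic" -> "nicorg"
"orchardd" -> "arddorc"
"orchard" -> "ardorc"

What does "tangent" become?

enttan

The pattern: move the first 3 characters to the end (rotate left by 3), then delete the first character.
Applying both steps to "tangent": "genttan", then "enttan".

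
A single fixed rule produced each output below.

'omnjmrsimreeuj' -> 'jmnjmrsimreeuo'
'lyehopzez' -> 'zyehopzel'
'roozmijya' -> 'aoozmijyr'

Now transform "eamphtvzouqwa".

aamphtvzouqwe

The pattern: swap the first and last characters.
"eamphtvzouqwa" → "aamphtvzouqwe".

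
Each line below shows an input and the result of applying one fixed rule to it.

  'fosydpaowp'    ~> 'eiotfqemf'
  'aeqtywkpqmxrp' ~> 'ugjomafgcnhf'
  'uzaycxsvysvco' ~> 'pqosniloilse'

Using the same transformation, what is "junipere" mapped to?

Each output is the input with this applied: shift every letter 10 places backward in the alphabet (wrapping around), then delete the first character.
On "junipere": the first step gives "zkdyfuhu", and the second then gives "kdyfuhu".

kdyfuhu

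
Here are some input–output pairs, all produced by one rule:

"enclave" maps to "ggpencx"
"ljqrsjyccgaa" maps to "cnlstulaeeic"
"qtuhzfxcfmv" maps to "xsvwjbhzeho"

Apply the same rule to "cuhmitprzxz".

bewjokvrtbz

The pattern: move the last character to the front, then shift every letter 2 places forward in the alphabet (wrapping around).
For "cuhmitprzxz", step one produces "zcuhmitprzx"; step two turns that into "bewjokvrtbz".
(Check on "ljqrsjyccgaa": → "aljqrsjyccga" → "cnlstulaeeic" ✓)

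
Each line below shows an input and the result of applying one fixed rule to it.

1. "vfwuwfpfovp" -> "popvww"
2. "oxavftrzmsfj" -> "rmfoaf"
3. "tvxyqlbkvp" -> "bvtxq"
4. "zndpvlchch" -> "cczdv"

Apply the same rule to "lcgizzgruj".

Rule — keep every other character starting from the first (positions 1st, 3rd, 5th, ...), then move the first 3 characters to the end (rotate left by 3).
Working it through for "lcgizzgruj": intermediate "lgzgu", final "gulgz".

gulgz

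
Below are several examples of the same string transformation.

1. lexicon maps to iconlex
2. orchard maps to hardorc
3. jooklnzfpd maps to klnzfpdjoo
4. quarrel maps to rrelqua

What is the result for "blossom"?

What's happening: move the first 3 characters to the end (rotate left by 3).
So "blossom" becomes "ssomblo".

ssomblo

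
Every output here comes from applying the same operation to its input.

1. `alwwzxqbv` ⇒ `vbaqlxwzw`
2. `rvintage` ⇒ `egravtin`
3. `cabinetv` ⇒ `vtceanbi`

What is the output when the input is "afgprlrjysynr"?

rnayfsgypjrrl

Each output is the input with this applied: move the last character to the front, then take characters alternately from the front and the back (1st, last, 2nd, 2nd-last, ...).
Starting from "afgprlrjysynr": after the first operation, "rafgprlrjysyn"; after the second, "rnayfsgypjrrl".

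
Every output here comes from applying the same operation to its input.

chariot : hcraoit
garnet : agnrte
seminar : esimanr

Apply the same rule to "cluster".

The pattern: swap each adjacent pair of characters (1↔2, 3↔4, ...).
Applying that to "cluster" gives "lcsuetr".

lcsuetr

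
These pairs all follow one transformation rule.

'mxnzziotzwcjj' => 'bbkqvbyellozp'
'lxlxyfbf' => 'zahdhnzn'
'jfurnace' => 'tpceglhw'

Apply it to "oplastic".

What's happening: move the first 3 characters to the end (rotate left by 3), then shift every letter 2 places forward in the alphabet (wrapping around).
For "oplastic", step one produces "asticopl"; step two turns that into "cuvkeqrn".

cuvkeqrn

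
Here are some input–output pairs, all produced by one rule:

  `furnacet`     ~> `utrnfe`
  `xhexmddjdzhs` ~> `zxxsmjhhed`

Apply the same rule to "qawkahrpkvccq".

wvrqqpkkhcc

Rule — sort the characters into reverse alphabetical order, then delete the last 2 characters.
"qawkahrpkvccq" → "wvrqqpkkhccaa" → "wvrqqpkkhcc".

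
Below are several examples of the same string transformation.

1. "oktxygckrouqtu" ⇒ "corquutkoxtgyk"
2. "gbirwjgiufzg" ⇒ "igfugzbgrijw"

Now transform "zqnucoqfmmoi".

The transformation: swap each adjacent pair of characters (1↔2, 3↔4, ...), then swap the front and back halves of the string.
Doing the same to "zqnucoqfmmoi": "fqmmioqzunoc".
(Check on "gbirwjgiufzg": → "bgrijwigfugz" → "igfugzbgrijw" ✓)

fqmmioqzunoc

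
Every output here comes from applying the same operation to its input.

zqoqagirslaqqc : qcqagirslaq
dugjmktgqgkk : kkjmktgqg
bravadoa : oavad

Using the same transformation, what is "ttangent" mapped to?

ntnge

What's happening: delete the first 3 characters, then move the last 2 characters to the front (rotate right by 2).
Applying both steps to "ttangent": "ngent", then "ntnge".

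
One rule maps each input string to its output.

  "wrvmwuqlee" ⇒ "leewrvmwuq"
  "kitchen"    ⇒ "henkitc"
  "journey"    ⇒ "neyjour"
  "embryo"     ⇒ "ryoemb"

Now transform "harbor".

The transformation: move the last 3 characters to the front (rotate right by 3).
So "harbor" becomes "borhar".

borhar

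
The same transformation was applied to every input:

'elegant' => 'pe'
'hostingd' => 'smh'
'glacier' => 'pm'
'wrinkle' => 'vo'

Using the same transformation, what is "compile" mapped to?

The rule is to shift every letter 4 places forward in the alphabet (wrapping around), then keep one character in every 3, starting at position 2 (positions 2nd, 5th, 8th, ...).
Applying both steps to "compile": "gsqtmpi", then "sm".

sm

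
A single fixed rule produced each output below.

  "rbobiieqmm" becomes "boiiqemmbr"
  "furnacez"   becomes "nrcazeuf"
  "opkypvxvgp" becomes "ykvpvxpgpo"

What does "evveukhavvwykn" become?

evkuahvvywnkve

The pattern: swap each adjacent pair of characters (1↔2, 3↔4, ...), then move the first 2 characters to the end (rotate left by 2).
Applying both steps to "evveukhavvwykn": "veevkuahvvywnk", then "evkuahvvywnkve".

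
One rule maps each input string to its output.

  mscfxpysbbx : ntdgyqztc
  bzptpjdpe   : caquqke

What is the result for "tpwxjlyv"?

uqxykm

What's happening: delete the last 2 characters, then shift every letter 1 place forward in the alphabet (wrapping around).
"tpwxjlyv" → "tpwxjl" → "uqxykm".
(Check on "mscfxpysbbx": → "mscfxpysb" → "ntdgyqztc" ✓)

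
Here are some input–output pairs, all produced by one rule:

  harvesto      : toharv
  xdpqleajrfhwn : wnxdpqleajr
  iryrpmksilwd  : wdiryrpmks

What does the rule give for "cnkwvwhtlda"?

dacnkwvwh

In each case the input is transformed by: move the last 2 characters to the front (rotate right by 2), then delete the last 2 characters.
For "cnkwvwhtlda" the result is "dacnkwvwh".
(Check on "iryrpmksilwd": → "wdiryrpmksil" → "wdiryrpmks" ✓)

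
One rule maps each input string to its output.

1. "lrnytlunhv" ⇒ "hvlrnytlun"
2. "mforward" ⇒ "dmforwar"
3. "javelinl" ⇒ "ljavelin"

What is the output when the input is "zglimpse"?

Looking at the pairs, the operation is to move the first 3 characters to the end (rotate left by 3), then swap the front and back halves of the string.
For "zglimpse" the result is "ezglimps".

ezglimps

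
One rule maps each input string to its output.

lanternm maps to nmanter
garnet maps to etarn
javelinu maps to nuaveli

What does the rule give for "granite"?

In each case the input is transformed by: delete the first character, then move the last 2 characters to the front (rotate right by 2).
Applying both steps to "granite": "ranite", then "terani".

terani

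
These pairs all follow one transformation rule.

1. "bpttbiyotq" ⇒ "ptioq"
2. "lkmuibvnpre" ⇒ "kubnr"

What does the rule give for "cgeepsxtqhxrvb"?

gesthrb

The rule is to keep every other character starting from the second (positions 2nd, 4th, 6th, ...).
So "cgeepsxtqhxrvb" becomes "gesthrb".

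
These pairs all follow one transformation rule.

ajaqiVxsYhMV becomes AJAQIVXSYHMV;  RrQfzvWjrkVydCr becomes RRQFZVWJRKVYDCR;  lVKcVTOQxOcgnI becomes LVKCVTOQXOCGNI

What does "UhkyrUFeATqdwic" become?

The transformation: convert every letter to uppercase.
For "UhkyrUFeATqdwic" the result is "UHKYRUFEATQDWIC".

UHKYRUFEATQDWIC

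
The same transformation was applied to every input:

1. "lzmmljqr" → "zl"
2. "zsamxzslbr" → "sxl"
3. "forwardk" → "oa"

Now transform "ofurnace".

fn

The pattern: delete the last character, then keep one character in every 3, starting at position 2 (positions 2nd, 5th, 8th, ...).
Working it through for "ofurnace": intermediate "ofurnac", final "fn".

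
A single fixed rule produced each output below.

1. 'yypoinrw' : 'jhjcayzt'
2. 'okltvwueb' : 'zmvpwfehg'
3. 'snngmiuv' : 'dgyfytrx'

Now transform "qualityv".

bgfjlewt

In each case the input is transformed by: shift every letter 11 places forward in the alphabet (wrapping around), then take characters alternately from the front and the back (1st, last, 2nd, 2nd-last, ...).
For "qualityv" the result is "bgfjlewt".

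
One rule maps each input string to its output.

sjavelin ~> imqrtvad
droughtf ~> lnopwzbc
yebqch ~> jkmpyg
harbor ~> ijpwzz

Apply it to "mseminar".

imquuvza

Rule — sort the characters into alphabetical order, then shift every letter 8 places forward in the alphabet (wrapping around).
On "mseminar": the first step gives "aeimmnrs", and the second then gives "imquuvza".
(Check on "droughtf": → "dfghortu" → "lnopwzbc" ✓)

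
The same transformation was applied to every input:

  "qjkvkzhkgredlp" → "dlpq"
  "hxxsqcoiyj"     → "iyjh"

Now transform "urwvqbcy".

bcyu

The pattern: move the first character to the end, then keep only the last 4 characters.
For "urwvqbcy", step one produces "rwvqbcyu"; step two turns that into "bcyu".
(Check on "hxxsqcoiyj": → "xxsqcoiyjh" → "iyjh" ✓)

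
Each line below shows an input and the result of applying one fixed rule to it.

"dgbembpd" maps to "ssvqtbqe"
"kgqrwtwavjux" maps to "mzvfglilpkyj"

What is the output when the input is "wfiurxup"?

eluxjgmj

In each case the input is transformed by: shift every letter 11 places backward in the alphabet (wrapping around), then move the last character to the front.
On "wfiurxup": the first step gives "luxjgmje", and the second then gives "eluxjgmj".
(Check on "dgbembpd": → "svqtbqes" → "ssvqtbqe" ✓)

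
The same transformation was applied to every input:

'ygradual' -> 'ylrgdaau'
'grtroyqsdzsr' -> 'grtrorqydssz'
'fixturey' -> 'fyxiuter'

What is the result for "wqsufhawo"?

wosqfuahw

In each case the input is transformed by: move the last character to the front, then swap each adjacent pair of characters (1↔2, 3↔4, ...).
On "wqsufhawo": the first step gives "owqsufhaw", and the second then gives "wosqfuahw".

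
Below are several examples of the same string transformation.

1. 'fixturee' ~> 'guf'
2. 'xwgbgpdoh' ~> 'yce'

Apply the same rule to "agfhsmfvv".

The rule is to shift every letter 1 place forward in the alphabet (wrapping around), then keep one character in every 3, starting at position 1 (positions 1st, 4th, 7th, ...).
For "agfhsmfvv", step one produces "bhgitngww"; step two turns that into "big".

big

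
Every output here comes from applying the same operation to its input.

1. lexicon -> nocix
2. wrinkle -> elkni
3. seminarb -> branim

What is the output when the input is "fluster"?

Rule — reverse the string, then delete the last 2 characters.
"fluster" → "retsulf" → "retsu".

retsu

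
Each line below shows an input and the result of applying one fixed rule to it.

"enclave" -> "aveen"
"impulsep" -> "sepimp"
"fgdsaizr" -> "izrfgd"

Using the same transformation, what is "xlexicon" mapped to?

conxle

The pattern: move the last 3 characters to the front (rotate right by 3), then delete the last 2 characters.
For "xlexicon", step one produces "conxlexi"; step two turns that into "conxle".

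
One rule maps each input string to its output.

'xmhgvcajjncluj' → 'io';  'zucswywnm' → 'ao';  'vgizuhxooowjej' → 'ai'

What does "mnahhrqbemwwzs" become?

Rule — shift every letter 1 place forward in the alphabet (wrapping around), then keep only the vowels.
Applying that to "mnahhrqbemwwzs" gives "oiia".

oiia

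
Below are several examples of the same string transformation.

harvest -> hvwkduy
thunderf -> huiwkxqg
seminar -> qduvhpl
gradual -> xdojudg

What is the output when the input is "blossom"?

vrpeorv

Rule — shift every letter 3 places forward in the alphabet (wrapping around), then move the last 3 characters to the front (rotate right by 3).
On "blossom": the first step gives "eorvvrp", and the second then gives "vrpeorv".
(Check on "seminar": → "vhplqdu" → "qduvhpl" ✓)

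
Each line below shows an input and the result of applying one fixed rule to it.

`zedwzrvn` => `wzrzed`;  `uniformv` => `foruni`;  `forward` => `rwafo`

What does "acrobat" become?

The rule is to delete the last 2 characters, then move the last 3 characters to the front (rotate right by 3).
On "acrobat": the first step gives "acrob", and the second then gives "robac".

robac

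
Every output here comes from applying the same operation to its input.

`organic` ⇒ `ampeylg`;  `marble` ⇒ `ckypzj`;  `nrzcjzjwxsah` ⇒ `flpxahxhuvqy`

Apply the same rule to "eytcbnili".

In each case the input is transformed by: move the last character to the front, then shift every letter 2 places backward in the alphabet (wrapping around).
On "eytcbnili" that produces "gcwrazlgj".
(Check on "marble": → "emarbl" → "ckypzj" ✓)

gcwrazlgj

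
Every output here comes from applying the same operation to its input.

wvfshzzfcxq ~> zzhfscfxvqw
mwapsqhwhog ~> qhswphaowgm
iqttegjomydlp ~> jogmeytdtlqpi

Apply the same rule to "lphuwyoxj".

What's happening: take characters alternately from the front and the back (1st, last, 2nd, 2nd-last, ...), then reverse the string.
Starting from "lphuwyoxj": after the first operation, "ljpxhouyw"; after the second, "wyuohxpjl".

wyuohxpjl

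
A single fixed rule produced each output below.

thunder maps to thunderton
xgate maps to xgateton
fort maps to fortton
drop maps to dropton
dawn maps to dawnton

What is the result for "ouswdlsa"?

Looking at the pairs, the operation is to append "ton".
Applying that to "ouswdlsa" gives "ouswdlsaton".

ouswdlsaton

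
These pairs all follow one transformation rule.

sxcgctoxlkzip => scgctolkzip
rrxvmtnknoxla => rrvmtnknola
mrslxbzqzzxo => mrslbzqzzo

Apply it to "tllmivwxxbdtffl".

tllmivwbdtffl

Looking at the pairs, the operation is to remove every "x".
For "tllmivwxxbdtffl" the result is "tllmivwbdtffl".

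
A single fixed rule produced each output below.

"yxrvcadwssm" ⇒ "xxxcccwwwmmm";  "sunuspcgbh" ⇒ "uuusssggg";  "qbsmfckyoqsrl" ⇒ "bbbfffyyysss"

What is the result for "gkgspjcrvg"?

Each output is the input with this applied: keep one character in every 3, starting at position 2 (positions 2nd, 5th, 8th, ...), then repeat every character 3 times.
Starting from "gkgspjcrvg": after the first operation, "kpr"; after the second, "kkkppprrr".

kkkppprrr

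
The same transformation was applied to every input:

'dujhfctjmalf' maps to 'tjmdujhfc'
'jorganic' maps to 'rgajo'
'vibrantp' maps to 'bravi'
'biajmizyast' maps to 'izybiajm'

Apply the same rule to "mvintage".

Each output is the input with this applied: delete the last 3 characters, then move the last 3 characters to the front (rotate right by 3).
On "mvintage": the first step gives "mvint", and the second then gives "intmv".

intmv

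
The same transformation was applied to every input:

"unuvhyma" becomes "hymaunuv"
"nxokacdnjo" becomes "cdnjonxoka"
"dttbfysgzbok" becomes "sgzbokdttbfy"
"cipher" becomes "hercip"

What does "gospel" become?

Rule — swap the front and back halves of the string.
Doing the same to "gospel": "pelgos".

pelgos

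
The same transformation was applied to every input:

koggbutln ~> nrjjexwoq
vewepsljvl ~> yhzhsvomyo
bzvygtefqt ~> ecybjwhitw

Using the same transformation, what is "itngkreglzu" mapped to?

The transformation: shift every letter 3 places forward in the alphabet (wrapping around).
On "itngkreglzu" that produces "lwqjnuhjocx".

lwqjnuhjocx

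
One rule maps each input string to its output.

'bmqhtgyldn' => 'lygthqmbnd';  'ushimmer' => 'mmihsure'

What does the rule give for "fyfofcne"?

cfofyfen

Looking at the pairs, the operation is to move the last 2 characters to the front (rotate right by 2), then reverse the string.
So "fyfofcne" becomes "cfofyfen".
(Check on "bmqhtgyldn": → "dnbmqhtgyl" → "lygthqmbnd" ✓)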